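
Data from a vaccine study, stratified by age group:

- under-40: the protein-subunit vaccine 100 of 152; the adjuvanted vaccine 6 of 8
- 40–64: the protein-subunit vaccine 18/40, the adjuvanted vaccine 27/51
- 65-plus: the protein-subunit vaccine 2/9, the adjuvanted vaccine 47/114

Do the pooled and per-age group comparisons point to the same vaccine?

No

Under-40: the protein-subunit vaccine 100/152 = 65.8%, the adjuvanted vaccine 6/8 = 75.0% → the adjuvanted vaccine
40–64: the protein-subunit vaccine 18/40 = 45.0%, the adjuvanted vaccine 27/51 = 52.9% → the adjuvanted vaccine
65-plus: the protein-subunit vaccine 2/9 = 22.2%, the adjuvanted vaccine 47/114 = 41.2% → the adjuvanted vaccine
Overall: the protein-subunit vaccine 120/201 = 59.7%, the adjuvanted vaccine 80/173 = 46.2% → the protein-subunit vaccine
The adjuvanted vaccine wins each age group but the protein-subunit vaccine wins overall — the comparison reverses. The adjuvanted vaccine's recipients skew toward 65-plus, which has a lower base rate.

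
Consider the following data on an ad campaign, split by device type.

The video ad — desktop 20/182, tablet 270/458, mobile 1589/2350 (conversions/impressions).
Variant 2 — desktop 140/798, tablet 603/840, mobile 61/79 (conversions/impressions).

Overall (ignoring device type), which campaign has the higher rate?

Desktop: the video ad 20/182 = 11.0%, Variant 2 140/798 = 17.5% → Variant 2
Tablet: the video ad 270/458 = 59.0%, Variant 2 603/840 = 71.8% → Variant 2
Mobile: the video ad 1589/2350 = 67.6%, Variant 2 61/79 = 77.2% → Variant 2
Overall: the video ad 1879/2990 = 62.8%, Variant 2 804/1717 = 46.8% → the video ad
(Variant 2 wins every device group but the video ad wins overall — Variant 2's impressions skew toward the low-rate desktop group.)

the video ad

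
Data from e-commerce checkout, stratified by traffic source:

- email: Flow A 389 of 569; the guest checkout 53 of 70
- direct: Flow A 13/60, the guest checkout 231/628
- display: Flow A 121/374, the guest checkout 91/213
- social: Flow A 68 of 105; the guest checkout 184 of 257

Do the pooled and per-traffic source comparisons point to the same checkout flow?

No

Email: Flow A 389/569 = 68.4%, the guest checkout 53/70 = 75.7% → the guest checkout
Direct: Flow A 13/60 = 21.7%, the guest checkout 231/628 = 36.8% → the guest checkout
Display: Flow A 121/374 = 32.4%, the guest checkout 91/213 = 42.7% → the guest checkout
Social: Flow A 68/105 = 64.8%, the guest checkout 184/257 = 71.6% → the guest checkout
Overall: Flow A 591/1108 = 53.3%, the guest checkout 559/1168 = 47.9% → Flow A
The guest checkout wins each traffic group but Flow A wins overall — the comparison reverses. The guest checkout's sessions skew toward direct, which has a lower base rate.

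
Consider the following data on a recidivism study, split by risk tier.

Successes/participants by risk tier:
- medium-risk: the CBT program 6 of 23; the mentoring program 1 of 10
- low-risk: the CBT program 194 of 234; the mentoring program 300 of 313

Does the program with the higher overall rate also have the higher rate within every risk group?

No

Medium-risk: the CBT program 6/23 = 26.1%, the mentoring program 1/10 = 10.0% → the CBT program
Low-risk: the CBT program 194/234 = 82.9%, the mentoring program 300/313 = 95.8% → the mentoring program
Overall: the CBT program 200/257 = 77.8%, the mentoring program 301/323 = 93.2% → the mentoring program
Neither sweeps: the CBT program wins 1 of 2 groups, the mentoring program wins 1. The mentoring program wins overall but not every group — no Simpson reversal.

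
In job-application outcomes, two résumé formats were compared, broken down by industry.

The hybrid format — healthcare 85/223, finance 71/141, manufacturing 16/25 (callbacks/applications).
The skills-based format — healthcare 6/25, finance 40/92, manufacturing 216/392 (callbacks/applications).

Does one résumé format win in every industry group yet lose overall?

Yes

Healthcare: the hybrid format 85/223 = 38.1%, the skills-based format 6/25 = 24.0% → the hybrid format
Finance: the hybrid format 71/141 = 50.4%, the skills-based format 40/92 = 43.5% → the hybrid format
Manufacturing: the hybrid format 16/25 = 64.0%, the skills-based format 216/392 = 55.1% → the hybrid format
Overall: the hybrid format 172/389 = 44.2%, the skills-based format 262/509 = 51.5% → the skills-based format
The hybrid format wins each industry group but the skills-based format wins overall — the comparison reverses. The hybrid format's applications skew toward healthcare, which has a lower base rate.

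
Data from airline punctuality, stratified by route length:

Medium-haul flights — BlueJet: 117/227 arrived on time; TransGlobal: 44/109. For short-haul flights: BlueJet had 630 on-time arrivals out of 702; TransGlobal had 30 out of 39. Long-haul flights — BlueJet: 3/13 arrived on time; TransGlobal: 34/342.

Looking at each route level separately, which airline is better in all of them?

Medium-haul: BlueJet 117/227 = 51.5%, TransGlobal 44/109 = 40.4% → BlueJet
Short-haul: BlueJet 630/702 = 89.7%, TransGlobal 30/39 = 76.9% → BlueJet
Long-haul: BlueJet 3/13 = 23.1%, TransGlobal 34/342 = 9.9% → BlueJet
BlueJet has the higher rate in all 3 groups.

BlueJet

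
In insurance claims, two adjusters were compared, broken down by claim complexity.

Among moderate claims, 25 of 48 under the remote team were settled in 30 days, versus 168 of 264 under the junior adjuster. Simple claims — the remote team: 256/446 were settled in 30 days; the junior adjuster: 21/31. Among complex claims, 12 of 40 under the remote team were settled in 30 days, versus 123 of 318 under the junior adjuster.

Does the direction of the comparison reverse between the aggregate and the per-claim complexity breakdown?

Moderate: the remote team 25/48 = 52.1%, the junior adjuster 168/264 = 63.6% → the junior adjuster
Simple: the remote team 256/446 = 57.4%, the junior adjuster 21/31 = 67.7% → the junior adjuster
Complex: the remote team 12/40 = 30.0%, the junior adjuster 123/318 = 38.7% → the junior adjuster
Overall: the remote team 293/534 = 54.9%, the junior adjuster 312/613 = 50.9% → the remote team
The junior adjuster wins each claim group but the remote team wins overall — the comparison reverses. The junior adjuster's claims skew toward complex, which has a lower base rate.

Yes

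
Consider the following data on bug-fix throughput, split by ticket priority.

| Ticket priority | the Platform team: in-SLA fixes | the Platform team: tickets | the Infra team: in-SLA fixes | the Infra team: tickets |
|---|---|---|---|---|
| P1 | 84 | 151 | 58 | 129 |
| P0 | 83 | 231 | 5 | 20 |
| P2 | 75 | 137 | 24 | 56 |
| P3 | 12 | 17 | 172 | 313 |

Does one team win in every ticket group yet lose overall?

P1: the Platform team 84/151 = 55.6%, the Infra team 58/129 = 45.0% → the Platform team
P0: the Platform team 83/231 = 35.9%, the Infra team 5/20 = 25.0% → the Platform team
P2: the Platform team 75/137 = 54.7%, the Infra team 24/56 = 42.9% → the Platform team
P3: the Platform team 12/17 = 70.6%, the Infra team 172/313 = 55.0% → the Platform team
Overall: the Platform team 254/536 = 47.4%, the Infra team 259/518 = 50.0% → the Infra team
The Platform team wins each ticket group but the Infra team wins overall — the comparison reverses. The Platform team's tickets skew toward P0, which has a lower base rate.

Yes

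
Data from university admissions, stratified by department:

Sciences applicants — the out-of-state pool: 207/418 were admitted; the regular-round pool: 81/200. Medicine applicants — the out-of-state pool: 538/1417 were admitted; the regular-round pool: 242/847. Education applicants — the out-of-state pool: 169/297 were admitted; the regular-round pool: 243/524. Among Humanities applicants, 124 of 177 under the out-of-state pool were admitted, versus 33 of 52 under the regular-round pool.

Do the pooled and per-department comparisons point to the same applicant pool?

Yes

Sciences: the out-of-state pool 207/418 = 49.5%, the regular-round pool 81/200 = 40.5% → the out-of-state pool
Medicine: the out-of-state pool 538/1417 = 38.0%, the regular-round pool 242/847 = 28.6% → the out-of-state pool
Education: the out-of-state pool 169/297 = 56.9%, the regular-round pool 243/524 = 46.4% → the out-of-state pool
Humanities: the out-of-state pool 124/177 = 70.1%, the regular-round pool 33/52 = 63.5% → the out-of-state pool
Overall: the out-of-state pool 1038/2309 = 45.0%, the regular-round pool 599/1623 = 36.9% → the out-of-state pool
The out-of-state pool wins overall and in every department group — no reversal.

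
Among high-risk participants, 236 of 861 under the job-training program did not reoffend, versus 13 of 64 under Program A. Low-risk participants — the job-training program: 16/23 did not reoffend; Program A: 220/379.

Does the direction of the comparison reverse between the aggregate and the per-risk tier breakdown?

Yes

High-risk: the job-training program 236/861 = 27.4%, Program A 13/64 = 20.3% → the job-training program
Low-risk: the job-training program 16/23 = 69.6%, Program A 220/379 = 58.0% → the job-training program
Overall: the job-training program 252/884 = 28.5%, Program A 233/443 = 52.6% → Program A
The job-training program wins each risk group but Program A wins overall — the comparison reverses. The job-training program's participants skew toward high-risk, which has a lower base rate.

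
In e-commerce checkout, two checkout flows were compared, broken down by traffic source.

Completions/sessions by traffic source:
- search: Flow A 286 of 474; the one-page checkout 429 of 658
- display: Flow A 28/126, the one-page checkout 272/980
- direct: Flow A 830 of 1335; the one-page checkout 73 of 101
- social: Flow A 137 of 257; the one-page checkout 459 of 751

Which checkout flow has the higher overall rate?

Flow A

Search: Flow A 286/474 = 60.3%, the one-page checkout 429/658 = 65.2% → the one-page checkout
Display: Flow A 28/126 = 22.2%, the one-page checkout 272/980 = 27.8% → the one-page checkout
Direct: Flow A 830/1335 = 62.2%, the one-page checkout 73/101 = 72.3% → the one-page checkout
Social: Flow A 137/257 = 53.3%, the one-page checkout 459/751 = 61.1% → the one-page checkout
Overall: Flow A 1281/2192 = 58.4%, the one-page checkout 1233/2490 = 49.5% → Flow A
(The one-page checkout wins every traffic group but Flow A wins overall — the one-page checkout's sessions skew toward the low-rate display group.)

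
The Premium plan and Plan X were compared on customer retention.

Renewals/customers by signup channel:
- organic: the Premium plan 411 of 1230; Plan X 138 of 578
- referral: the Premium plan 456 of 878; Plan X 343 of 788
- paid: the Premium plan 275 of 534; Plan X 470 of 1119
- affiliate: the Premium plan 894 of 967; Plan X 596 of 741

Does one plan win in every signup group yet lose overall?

Organic: the Premium plan 411/1230 = 33.4%, Plan X 138/578 = 23.9% → the Premium plan
Referral: the Premium plan 456/878 = 51.9%, Plan X 343/788 = 43.5% → the Premium plan
Paid: the Premium plan 275/534 = 51.5%, Plan X 470/1119 = 42.0% → the Premium plan
Affiliate: the Premium plan 894/967 = 92.5%, Plan X 596/741 = 80.4% → the Premium plan
Overall: the Premium plan 2036/3609 = 56.4%, Plan X 1547/3226 = 48.0% → the Premium plan
The Premium plan wins overall and in every signup group — no reversal.

No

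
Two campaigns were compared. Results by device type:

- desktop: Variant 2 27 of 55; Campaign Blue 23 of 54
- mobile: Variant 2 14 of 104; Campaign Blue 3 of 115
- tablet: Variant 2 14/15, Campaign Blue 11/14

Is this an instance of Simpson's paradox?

Desktop: Variant 2 27/55 = 49.1%, Campaign Blue 23/54 = 42.6% → Variant 2
Mobile: Variant 2 14/104 = 13.5%, Campaign Blue 3/115 = 2.6% → Variant 2
Tablet: Variant 2 14/15 = 93.3%, Campaign Blue 11/14 = 78.6% → Variant 2
Overall: Variant 2 55/174 = 31.6%, Campaign Blue 37/183 = 20.2% → Variant 2
Variant 2 wins overall and in every device group — no reversal.

No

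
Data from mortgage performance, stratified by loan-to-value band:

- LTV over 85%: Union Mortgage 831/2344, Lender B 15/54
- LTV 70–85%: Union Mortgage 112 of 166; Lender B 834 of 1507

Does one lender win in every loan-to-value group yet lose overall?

LTV over 85%: Union Mortgage 831/2344 = 35.5%, Lender B 15/54 = 27.8% → Union Mortgage
LTV 70–85%: Union Mortgage 112/166 = 67.5%, Lender B 834/1507 = 55.3% → Union Mortgage
Overall: Union Mortgage 943/2510 = 37.6%, Lender B 849/1561 = 54.4% → Lender B
Union Mortgage wins each loan-to-value group but Lender B wins overall — the comparison reverses. Union Mortgage's loans skew toward LTV over 85%, which has a lower base rate.

Yes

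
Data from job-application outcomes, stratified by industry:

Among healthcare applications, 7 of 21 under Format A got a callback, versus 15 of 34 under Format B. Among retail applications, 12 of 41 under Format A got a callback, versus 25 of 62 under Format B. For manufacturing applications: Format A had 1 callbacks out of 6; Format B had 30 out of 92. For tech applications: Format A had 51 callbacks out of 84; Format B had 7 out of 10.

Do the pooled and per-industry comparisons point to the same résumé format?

No

Healthcare: Format A 7/21 = 33.3%, Format B 15/34 = 44.1% → Format B
Retail: Format A 12/41 = 29.3%, Format B 25/62 = 40.3% → Format B
Manufacturing: Format A 1/6 = 16.7%, Format B 30/92 = 32.6% → Format B
Tech: Format A 51/84 = 60.7%, Format B 7/10 = 70.0% → Format B
Overall: Format A 71/152 = 46.7%, Format B 77/198 = 38.9% → Format A
Format B wins each industry group but Format A wins overall — the comparison reverses. Format B's applications skew toward manufacturing, which has a lower base rate.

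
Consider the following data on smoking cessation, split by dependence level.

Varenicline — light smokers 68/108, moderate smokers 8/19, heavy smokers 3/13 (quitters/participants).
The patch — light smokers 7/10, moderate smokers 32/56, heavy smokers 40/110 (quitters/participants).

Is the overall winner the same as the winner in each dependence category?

Light smokers: varenicline 68/108 = 63.0%, the patch 7/10 = 70.0% → the patch
Moderate smokers: varenicline 8/19 = 42.1%, the patch 32/56 = 57.1% → the patch
Heavy smokers: varenicline 3/13 = 23.1%, the patch 40/110 = 36.4% → the patch
Overall: varenicline 79/140 = 56.4%, the patch 79/176 = 44.9% → varenicline
The patch wins each dependence group but varenicline wins overall — the comparison reverses. The patch's participants skew toward heavy smokers, which has a lower base rate.

No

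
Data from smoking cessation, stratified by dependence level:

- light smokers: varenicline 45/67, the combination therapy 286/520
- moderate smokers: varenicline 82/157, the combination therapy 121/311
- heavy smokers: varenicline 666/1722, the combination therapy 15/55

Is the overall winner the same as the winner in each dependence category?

Light smokers: varenicline 45/67 = 67.2%, the combination therapy 286/520 = 55.0% → varenicline
Moderate smokers: varenicline 82/157 = 52.2%, the combination therapy 121/311 = 38.9% → varenicline
Heavy smokers: varenicline 666/1722 = 38.7%, the combination therapy 15/55 = 27.3% → varenicline
Overall: varenicline 793/1946 = 40.8%, the combination therapy 422/886 = 47.6% → the combination therapy
Varenicline wins each dependence group but the combination therapy wins overall — the comparison reverses. Varenicline's participants skew toward heavy smokers, which has a lower base rate.

No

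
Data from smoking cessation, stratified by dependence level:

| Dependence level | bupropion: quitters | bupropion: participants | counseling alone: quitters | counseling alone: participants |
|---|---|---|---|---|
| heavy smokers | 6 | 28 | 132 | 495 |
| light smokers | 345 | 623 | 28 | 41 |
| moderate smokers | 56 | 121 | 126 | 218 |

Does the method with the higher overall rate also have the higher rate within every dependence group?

No

Heavy smokers: bupropion 6/28 = 21.4%, counseling alone 132/495 = 26.7% → counseling alone
Light smokers: bupropion 345/623 = 55.4%, counseling alone 28/41 = 68.3% → counseling alone
Moderate smokers: bupropion 56/121 = 46.3%, counseling alone 126/218 = 57.8% → counseling alone
Overall: bupropion 407/772 = 52.7%, counseling alone 286/754 = 37.9% → bupropion
Counseling alone wins each dependence group but bupropion wins overall — the comparison reverses. Counseling alone's participants skew toward heavy smokers, which has a lower base rate.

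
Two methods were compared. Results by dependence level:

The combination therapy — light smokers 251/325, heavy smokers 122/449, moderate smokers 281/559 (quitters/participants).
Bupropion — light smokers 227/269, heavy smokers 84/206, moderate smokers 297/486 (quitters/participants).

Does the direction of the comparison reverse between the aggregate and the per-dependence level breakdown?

No

Light smokers: the combination therapy 251/325 = 77.2%, bupropion 227/269 = 84.4% → bupropion
Heavy smokers: the combination therapy 122/449 = 27.2%, bupropion 84/206 = 40.8% → bupropion
Moderate smokers: the combination therapy 281/559 = 50.3%, bupropion 297/486 = 61.1% → bupropion
Overall: the combination therapy 654/1333 = 49.1%, bupropion 608/961 = 63.3% → bupropion
Bupropion wins overall and in every dependence group — no reversal.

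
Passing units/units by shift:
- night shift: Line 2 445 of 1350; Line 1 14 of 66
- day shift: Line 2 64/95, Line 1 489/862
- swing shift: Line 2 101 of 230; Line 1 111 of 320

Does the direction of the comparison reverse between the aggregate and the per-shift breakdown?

Night shift: Line 2 445/1350 = 33.0%, Line 1 14/66 = 21.2% → Line 2
Day shift: Line 2 64/95 = 67.4%, Line 1 489/862 = 56.7% → Line 2
Swing shift: Line 2 101/230 = 43.9%, Line 1 111/320 = 34.7% → Line 2
Overall: Line 2 610/1675 = 36.4%, Line 1 614/1248 = 49.2% → Line 1
Line 2 wins each shift group but Line 1 wins overall — the comparison reverses. Line 2's units skew toward night shift, which has a lower base rate.

Yes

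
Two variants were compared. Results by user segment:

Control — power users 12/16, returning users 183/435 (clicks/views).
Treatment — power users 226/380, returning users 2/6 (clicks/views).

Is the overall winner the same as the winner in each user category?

No

Power users: Control 12/16 = 75.0%, Treatment 226/380 = 59.5% → Control
Returning users: Control 183/435 = 42.1%, Treatment 2/6 = 33.3% → Control
Overall: Control 195/451 = 43.2%, Treatment 228/386 = 59.1% → Treatment
Control wins each user group but Treatment wins overall — the comparison reverses. Control's views skew toward returning users, which has a lower base rate.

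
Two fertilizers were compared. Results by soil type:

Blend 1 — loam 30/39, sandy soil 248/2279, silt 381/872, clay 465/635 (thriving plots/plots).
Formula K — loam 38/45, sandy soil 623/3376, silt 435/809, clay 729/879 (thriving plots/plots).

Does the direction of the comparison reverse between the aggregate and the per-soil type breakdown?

No

Loam: Blend 1 30/39 = 76.9%, Formula K 38/45 = 84.4% → Formula K
Sandy soil: Blend 1 248/2279 = 10.9%, Formula K 623/3376 = 18.5% → Formula K
Silt: Blend 1 381/872 = 43.7%, Formula K 435/809 = 53.8% → Formula K
Clay: Blend 1 465/635 = 73.2%, Formula K 729/879 = 82.9% → Formula K
Overall: Blend 1 1124/3825 = 29.4%, Formula K 1825/5109 = 35.7% → Formula K
Formula K wins overall and in every soil group — no reversal.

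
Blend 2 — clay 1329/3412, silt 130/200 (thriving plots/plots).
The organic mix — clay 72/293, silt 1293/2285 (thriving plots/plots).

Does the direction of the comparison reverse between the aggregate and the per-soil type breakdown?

Clay: Blend 2 1329/3412 = 39.0%, the organic mix 72/293 = 24.6% → Blend 2
Silt: Blend 2 130/200 = 65.0%, the organic mix 1293/2285 = 56.6% → Blend 2
Overall: Blend 2 1459/3612 = 40.4%, the organic mix 1365/2578 = 52.9% → the organic mix
Blend 2 wins each soil group but the organic mix wins overall — the comparison reverses. Blend 2's plots skew toward clay, which has a lower base rate.

Yes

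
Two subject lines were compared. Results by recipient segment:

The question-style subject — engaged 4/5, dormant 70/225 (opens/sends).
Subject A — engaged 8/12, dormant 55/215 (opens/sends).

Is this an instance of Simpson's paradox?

No

Engaged: the question-style subject 4/5 = 80.0%, Subject A 8/12 = 66.7% → the question-style subject
Dormant: the question-style subject 70/225 = 31.1%, Subject A 55/215 = 25.6% → the question-style subject
Overall: the question-style subject 74/230 = 32.2%, Subject A 63/227 = 27.8% → the question-style subject
The question-style subject wins overall and in every recipient group — no reversal.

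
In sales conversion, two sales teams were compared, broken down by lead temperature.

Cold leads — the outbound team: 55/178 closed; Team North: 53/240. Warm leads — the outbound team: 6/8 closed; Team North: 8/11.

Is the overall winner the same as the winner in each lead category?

Cold: the outbound team 55/178 = 30.9%, Team North 53/240 = 22.1% → the outbound team
Warm: the outbound team 6/8 = 75.0%, Team North 8/11 = 72.7% → the outbound team
Overall: the outbound team 61/186 = 32.8%, Team North 61/251 = 24.3% → the outbound team
The outbound team wins overall and in every lead group — no reversal.

Yes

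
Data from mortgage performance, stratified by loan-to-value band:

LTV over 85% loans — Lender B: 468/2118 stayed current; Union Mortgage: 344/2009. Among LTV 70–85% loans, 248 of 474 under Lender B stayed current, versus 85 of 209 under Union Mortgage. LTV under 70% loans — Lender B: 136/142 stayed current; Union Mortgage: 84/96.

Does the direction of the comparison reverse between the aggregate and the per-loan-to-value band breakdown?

No

LTV over 85%: Lender B 468/2118 = 22.1%, Union Mortgage 344/2009 = 17.1% → Lender B
LTV 70–85%: Lender B 248/474 = 52.3%, Union Mortgage 85/209 = 40.7% → Lender B
LTV under 70%: Lender B 136/142 = 95.8%, Union Mortgage 84/96 = 87.5% → Lender B
Overall: Lender B 852/2734 = 31.2%, Union Mortgage 513/2314 = 22.2% → Lender B
Lender B wins overall and in every loan-to-value group — no reversal.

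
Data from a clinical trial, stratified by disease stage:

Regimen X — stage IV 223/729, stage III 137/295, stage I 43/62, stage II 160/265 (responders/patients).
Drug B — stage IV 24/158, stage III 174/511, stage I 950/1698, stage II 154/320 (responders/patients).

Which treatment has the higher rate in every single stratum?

Stage IV: Regimen X 223/729 = 30.6%, Drug B 24/158 = 15.2% → Regimen X
Stage III: Regimen X 137/295 = 46.4%, Drug B 174/511 = 34.1% → Regimen X
Stage I: Regimen X 43/62 = 69.4%, Drug B 950/1698 = 55.9% → Regimen X
Stage II: Regimen X 160/265 = 60.4%, Drug B 154/320 = 48.1% → Regimen X
Regimen X has the higher rate in all 4 groups.

Regimen X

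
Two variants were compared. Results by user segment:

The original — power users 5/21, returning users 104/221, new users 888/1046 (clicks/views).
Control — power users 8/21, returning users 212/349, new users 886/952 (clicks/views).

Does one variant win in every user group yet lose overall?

No

Power users: the original 5/21 = 23.8%, Control 8/21 = 38.1% → Control
Returning users: the original 104/221 = 47.1%, Control 212/349 = 60.7% → Control
New users: the original 888/1046 = 84.9%, Control 886/952 = 93.1% → Control
Overall: the original 997/1288 = 77.4%, Control 1106/1322 = 83.7% → Control
Control wins overall and in every user group — no reversal.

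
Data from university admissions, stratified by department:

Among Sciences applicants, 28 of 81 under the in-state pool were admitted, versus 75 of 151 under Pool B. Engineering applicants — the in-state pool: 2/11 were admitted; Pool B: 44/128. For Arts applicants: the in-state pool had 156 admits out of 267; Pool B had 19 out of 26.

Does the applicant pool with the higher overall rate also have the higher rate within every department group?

Sciences: the in-state pool 28/81 = 34.6%, Pool B 75/151 = 49.7% → Pool B
Engineering: the in-state pool 2/11 = 18.2%, Pool B 44/128 = 34.4% → Pool B
Arts: the in-state pool 156/267 = 58.4%, Pool B 19/26 = 73.1% → Pool B
Overall: the in-state pool 186/359 = 51.8%, Pool B 138/305 = 45.2% → the in-state pool
Pool B wins each department group but the in-state pool wins overall — the comparison reverses. Pool B's applicants skew toward Engineering, which has a lower base rate.

No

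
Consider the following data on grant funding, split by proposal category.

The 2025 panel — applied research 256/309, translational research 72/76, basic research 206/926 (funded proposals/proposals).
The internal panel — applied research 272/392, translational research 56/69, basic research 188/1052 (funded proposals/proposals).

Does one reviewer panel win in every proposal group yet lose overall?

Applied research: the 2025 panel 256/309 = 82.8%, the internal panel 272/392 = 69.4% → the 2025 panel
Translational research: the 2025 panel 72/76 = 94.7%, the internal panel 56/69 = 81.2% → the 2025 panel
Basic research: the 2025 panel 206/926 = 22.2%, the internal panel 188/1052 = 17.9% → the 2025 panel
Overall: the 2025 panel 534/1311 = 40.7%, the internal panel 516/1513 = 34.1% → the 2025 panel
The 2025 panel wins overall and in every proposal group — no reversal.

No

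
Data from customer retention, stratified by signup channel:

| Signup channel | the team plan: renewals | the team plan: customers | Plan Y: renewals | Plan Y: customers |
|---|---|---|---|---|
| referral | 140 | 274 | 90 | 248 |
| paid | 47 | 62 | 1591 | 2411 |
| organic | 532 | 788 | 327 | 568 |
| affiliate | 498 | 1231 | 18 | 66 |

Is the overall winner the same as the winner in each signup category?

No

Referral: the team plan 140/274 = 51.1%, Plan Y 90/248 = 36.3% → the team plan
Paid: the team plan 47/62 = 75.8%, Plan Y 1591/2411 = 66.0% → the team plan
Organic: the team plan 532/788 = 67.5%, Plan Y 327/568 = 57.6% → the team plan
Affiliate: the team plan 498/1231 = 40.5%, Plan Y 18/66 = 27.3% → the team plan
Overall: the team plan 1217/2355 = 51.7%, Plan Y 2026/3293 = 61.5% → Plan Y
The team plan wins each signup group but Plan Y wins overall — the comparison reverses. The team plan's customers skew toward affiliate, which has a lower base rate.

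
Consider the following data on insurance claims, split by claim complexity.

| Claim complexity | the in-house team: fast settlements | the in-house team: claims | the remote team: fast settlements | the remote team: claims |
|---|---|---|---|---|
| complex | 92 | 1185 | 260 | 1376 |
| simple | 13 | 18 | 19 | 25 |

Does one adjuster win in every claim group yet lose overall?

No

Complex: the in-house team 92/1185 = 7.8%, the remote team 260/1376 = 18.9% → the remote team
Simple: the in-house team 13/18 = 72.2%, the remote team 19/25 = 76.0% → the remote team
Overall: the in-house team 105/1203 = 8.7%, the remote team 279/1401 = 19.9% → the remote team
The remote team wins overall and in every claim group — no reversal.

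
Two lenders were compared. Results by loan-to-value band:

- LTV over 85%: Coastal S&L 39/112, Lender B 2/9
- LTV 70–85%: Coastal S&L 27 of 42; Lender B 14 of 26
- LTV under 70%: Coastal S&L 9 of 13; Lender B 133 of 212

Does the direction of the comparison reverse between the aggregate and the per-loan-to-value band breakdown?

LTV over 85%: Coastal S&L 39/112 = 34.8%, Lender B 2/9 = 22.2% → Coastal S&L
LTV 70–85%: Coastal S&L 27/42 = 64.3%, Lender B 14/26 = 53.8% → Coastal S&L
LTV under 70%: Coastal S&L 9/13 = 69.2%, Lender B 133/212 = 62.7% → Coastal S&L
Overall: Coastal S&L 75/167 = 44.9%, Lender B 149/247 = 60.3% → Lender B
Coastal S&L wins each loan-to-value group but Lender B wins overall — the comparison reverses. Coastal S&L's loans skew toward LTV over 85%, which has a lower base rate.

Yes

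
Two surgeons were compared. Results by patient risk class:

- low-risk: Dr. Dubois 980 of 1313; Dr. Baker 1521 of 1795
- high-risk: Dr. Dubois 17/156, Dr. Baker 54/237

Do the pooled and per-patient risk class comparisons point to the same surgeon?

Yes

Low-risk: Dr. Dubois 980/1313 = 74.6%, Dr. Baker 1521/1795 = 84.7% → Dr. Baker
High-risk: Dr. Dubois 17/156 = 10.9%, Dr. Baker 54/237 = 22.8% → Dr. Baker
Overall: Dr. Dubois 997/1469 = 67.9%, Dr. Baker 1575/2032 = 77.5% → Dr. Baker
Dr. Baker wins overall and in every patient risk group — no reversal.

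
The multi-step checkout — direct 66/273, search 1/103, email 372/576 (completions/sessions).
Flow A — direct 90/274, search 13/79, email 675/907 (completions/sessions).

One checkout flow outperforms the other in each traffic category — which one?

Flow A

Direct: the multi-step checkout 66/273 = 24.2%, Flow A 90/274 = 32.8% → Flow A
Search: the multi-step checkout 1/103 = 1.0%, Flow A 13/79 = 16.5% → Flow A
Email: the multi-step checkout 372/576 = 64.6%, Flow A 675/907 = 74.4% → Flow A
Flow A has the higher rate in all 3 groups.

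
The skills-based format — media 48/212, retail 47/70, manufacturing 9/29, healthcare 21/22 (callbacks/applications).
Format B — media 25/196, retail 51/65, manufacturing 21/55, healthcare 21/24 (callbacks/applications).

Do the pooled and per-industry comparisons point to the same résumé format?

Media: the skills-based format 48/212 = 22.6%, Format B 25/196 = 12.8% → the skills-based format
Retail: the skills-based format 47/70 = 67.1%, Format B 51/65 = 78.5% → Format B
Manufacturing: the skills-based format 9/29 = 31.0%, Format B 21/55 = 38.2% → Format B
Healthcare: the skills-based format 21/22 = 95.5%, Format B 21/24 = 87.5% → the skills-based format
Overall: the skills-based format 125/333 = 37.5%, Format B 118/340 = 34.7% → the skills-based format
Neither sweeps: the skills-based format wins 2 of 4 groups, Format B wins 2. The skills-based format wins overall but not every group — no Simpson reversal.

No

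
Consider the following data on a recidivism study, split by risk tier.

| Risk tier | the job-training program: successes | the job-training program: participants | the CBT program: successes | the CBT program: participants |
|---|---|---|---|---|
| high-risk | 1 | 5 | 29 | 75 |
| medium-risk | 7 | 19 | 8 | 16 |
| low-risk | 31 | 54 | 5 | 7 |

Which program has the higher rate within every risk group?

High-risk: the job-training program 1/5 = 20.0%, the CBT program 29/75 = 38.7% → the CBT program
Medium-risk: the job-training program 7/19 = 36.8%, the CBT program 8/16 = 50.0% → the CBT program
Low-risk: the job-training program 31/54 = 57.4%, the CBT program 5/7 = 71.4% → the CBT program
The CBT program has the higher rate in all 3 groups.

the CBT program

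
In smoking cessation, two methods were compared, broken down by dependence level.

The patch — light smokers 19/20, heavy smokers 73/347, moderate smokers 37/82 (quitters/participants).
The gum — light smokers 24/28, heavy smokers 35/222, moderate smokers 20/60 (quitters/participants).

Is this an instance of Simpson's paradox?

No

Light smokers: the patch 19/20 = 95.0%, the gum 24/28 = 85.7% → the patch
Heavy smokers: the patch 73/347 = 21.0%, the gum 35/222 = 15.8% → the patch
Moderate smokers: the patch 37/82 = 45.1%, the gum 20/60 = 33.3% → the patch
Overall: the patch 129/449 = 28.7%, the gum 79/310 = 25.5% → the patch
The patch wins overall and in every dependence group — no reversal.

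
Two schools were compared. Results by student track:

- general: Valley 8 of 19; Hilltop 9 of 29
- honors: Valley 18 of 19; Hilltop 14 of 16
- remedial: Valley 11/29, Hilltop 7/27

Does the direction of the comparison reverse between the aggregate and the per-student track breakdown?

No

General: Valley 8/19 = 42.1%, Hilltop 9/29 = 31.0% → Valley
Honors: Valley 18/19 = 94.7%, Hilltop 14/16 = 87.5% → Valley
Remedial: Valley 11/29 = 37.9%, Hilltop 7/27 = 25.9% → Valley
Overall: Valley 37/67 = 55.2%, Hilltop 30/72 = 41.7% → Valley
Valley wins overall and in every student group — no reversal.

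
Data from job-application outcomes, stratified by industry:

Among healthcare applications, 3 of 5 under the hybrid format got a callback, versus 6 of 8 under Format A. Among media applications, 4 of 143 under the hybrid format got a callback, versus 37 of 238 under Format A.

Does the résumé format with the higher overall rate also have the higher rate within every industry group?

Yes

Healthcare: the hybrid format 3/5 = 60.0%, Format A 6/8 = 75.0% → Format A
Media: the hybrid format 4/143 = 2.8%, Format A 37/238 = 15.5% → Format A
Overall: the hybrid format 7/148 = 4.7%, Format A 43/246 = 17.5% → Format A
Format A wins overall and in every industry group — no reversal.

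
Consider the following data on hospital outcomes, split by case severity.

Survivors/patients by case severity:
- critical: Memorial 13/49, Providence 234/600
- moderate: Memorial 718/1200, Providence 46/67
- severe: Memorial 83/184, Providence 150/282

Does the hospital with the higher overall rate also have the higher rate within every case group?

Critical: Memorial 13/49 = 26.5%, Providence 234/600 = 39.0% → Providence
Moderate: Memorial 718/1200 = 59.8%, Providence 46/67 = 68.7% → Providence
Severe: Memorial 83/184 = 45.1%, Providence 150/282 = 53.2% → Providence
Overall: Memorial 814/1433 = 56.8%, Providence 430/949 = 45.3% → Memorial
Providence wins each case group but Memorial wins overall — the comparison reverses. Providence's patients skew toward critical, which has a lower base rate.

No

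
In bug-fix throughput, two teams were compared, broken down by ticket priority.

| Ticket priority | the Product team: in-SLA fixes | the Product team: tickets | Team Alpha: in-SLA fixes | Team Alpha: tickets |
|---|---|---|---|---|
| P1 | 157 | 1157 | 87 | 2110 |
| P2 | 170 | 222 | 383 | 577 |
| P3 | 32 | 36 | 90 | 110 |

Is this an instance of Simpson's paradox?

No

P1: the Product team 157/1157 = 13.6%, Team Alpha 87/2110 = 4.1% → the Product team
P2: the Product team 170/222 = 76.6%, Team Alpha 383/577 = 66.4% → the Product team
P3: the Product team 32/36 = 88.9%, Team Alpha 90/110 = 81.8% → the Product team
Overall: the Product team 359/1415 = 25.4%, Team Alpha 560/2797 = 20.0% → the Product team
The Product team wins overall and in every ticket group — no reversal.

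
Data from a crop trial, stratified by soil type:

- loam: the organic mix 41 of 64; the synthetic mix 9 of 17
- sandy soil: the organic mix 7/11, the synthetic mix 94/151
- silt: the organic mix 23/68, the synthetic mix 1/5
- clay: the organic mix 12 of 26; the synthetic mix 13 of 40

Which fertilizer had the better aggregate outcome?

the synthetic mix

Loam: the organic mix 41/64 = 64.1%, the synthetic mix 9/17 = 52.9% → the organic mix
Sandy soil: the organic mix 7/11 = 63.6%, the synthetic mix 94/151 = 62.3% → the organic mix
Silt: the organic mix 23/68 = 33.8%, the synthetic mix 1/5 = 20.0% → the organic mix
Clay: the organic mix 12/26 = 46.2%, the synthetic mix 13/40 = 32.5% → the organic mix
Overall: the organic mix 83/169 = 49.1%, the synthetic mix 117/213 = 54.9% → the synthetic mix
(The organic mix wins every soil group but the synthetic mix wins overall — the organic mix's plots skew toward the low-rate silt group.)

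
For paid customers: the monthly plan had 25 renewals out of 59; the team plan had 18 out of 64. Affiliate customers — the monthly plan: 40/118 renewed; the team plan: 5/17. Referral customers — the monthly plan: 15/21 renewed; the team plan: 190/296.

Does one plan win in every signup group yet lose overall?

Paid: the monthly plan 25/59 = 42.4%, the team plan 18/64 = 28.1% → the monthly plan
Affiliate: the monthly plan 40/118 = 33.9%, the team plan 5/17 = 29.4% → the monthly plan
Referral: the monthly plan 15/21 = 71.4%, the team plan 190/296 = 64.2% → the monthly plan
Overall: the monthly plan 80/198 = 40.4%, the team plan 213/377 = 56.5% → the team plan
The monthly plan wins each signup group but the team plan wins overall — the comparison reverses. The monthly plan's customers skew toward affiliate, which has a lower base rate.

Yes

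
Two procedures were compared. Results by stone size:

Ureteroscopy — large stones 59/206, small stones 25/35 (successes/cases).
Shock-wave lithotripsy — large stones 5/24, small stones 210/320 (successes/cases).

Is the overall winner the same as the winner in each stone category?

No

Large stones: ureteroscopy 59/206 = 28.6%, shock-wave lithotripsy 5/24 = 20.8% → ureteroscopy
Small stones: ureteroscopy 25/35 = 71.4%, shock-wave lithotripsy 210/320 = 65.6% → ureteroscopy
Overall: ureteroscopy 84/241 = 34.9%, shock-wave lithotripsy 215/344 = 62.5% → shock-wave lithotripsy
Ureteroscopy wins each stone group but shock-wave lithotripsy wins overall — the comparison reverses. Ureteroscopy's cases skew toward large stones, which has a lower base rate.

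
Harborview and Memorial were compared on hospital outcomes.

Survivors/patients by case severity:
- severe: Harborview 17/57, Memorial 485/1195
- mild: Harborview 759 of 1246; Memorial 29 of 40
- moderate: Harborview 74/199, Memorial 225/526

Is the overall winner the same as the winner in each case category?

Severe: Harborview 17/57 = 29.8%, Memorial 485/1195 = 40.6% → Memorial
Mild: Harborview 759/1246 = 60.9%, Memorial 29/40 = 72.5% → Memorial
Moderate: Harborview 74/199 = 37.2%, Memorial 225/526 = 42.8% → Memorial
Overall: Harborview 850/1502 = 56.6%, Memorial 739/1761 = 42.0% → Harborview
Memorial wins each case group but Harborview wins overall — the comparison reverses. Memorial's patients skew toward severe, which has a lower base rate.

No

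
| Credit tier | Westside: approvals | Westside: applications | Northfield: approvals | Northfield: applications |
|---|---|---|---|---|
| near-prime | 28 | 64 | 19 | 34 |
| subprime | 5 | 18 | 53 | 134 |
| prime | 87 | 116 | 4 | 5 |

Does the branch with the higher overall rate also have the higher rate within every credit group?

Near-prime: Westside 28/64 = 43.8%, Northfield 19/34 = 55.9% → Northfield
Subprime: Westside 5/18 = 27.8%, Northfield 53/134 = 39.6% → Northfield
Prime: Westside 87/116 = 75.0%, Northfield 4/5 = 80.0% → Northfield
Overall: Westside 120/198 = 60.6%, Northfield 76/173 = 43.9% → Westside
Northfield wins each credit group but Westside wins overall — the comparison reverses. Northfield's applications skew toward subprime, which has a lower base rate.

No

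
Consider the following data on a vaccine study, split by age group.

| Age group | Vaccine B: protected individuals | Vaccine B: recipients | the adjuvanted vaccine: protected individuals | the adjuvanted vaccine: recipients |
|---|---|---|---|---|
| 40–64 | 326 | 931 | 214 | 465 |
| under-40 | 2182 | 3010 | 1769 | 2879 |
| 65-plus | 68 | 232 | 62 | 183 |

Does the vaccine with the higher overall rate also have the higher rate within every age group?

40–64: Vaccine B 326/931 = 35.0%, the adjuvanted vaccine 214/465 = 46.0% → the adjuvanted vaccine
Under-40: Vaccine B 2182/3010 = 72.5%, the adjuvanted vaccine 1769/2879 = 61.4% → Vaccine B
65-plus: Vaccine B 68/232 = 29.3%, the adjuvanted vaccine 62/183 = 33.9% → the adjuvanted vaccine
Overall: Vaccine B 2576/4173 = 61.7%, the adjuvanted vaccine 2045/3527 = 58.0% → Vaccine B
Neither sweeps: Vaccine B wins 1 of 3 groups, the adjuvanted vaccine wins 2. Vaccine B wins overall but not every group — no Simpson reversal.

No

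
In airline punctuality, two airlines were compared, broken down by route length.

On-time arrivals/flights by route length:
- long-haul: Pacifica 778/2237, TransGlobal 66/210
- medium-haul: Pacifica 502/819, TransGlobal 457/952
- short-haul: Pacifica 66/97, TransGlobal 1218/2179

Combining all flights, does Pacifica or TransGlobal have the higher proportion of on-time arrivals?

Long-haul: Pacifica 778/2237 = 34.8%, TransGlobal 66/210 = 31.4% → Pacifica
Medium-haul: Pacifica 502/819 = 61.3%, TransGlobal 457/952 = 48.0% → Pacifica
Short-haul: Pacifica 66/97 = 68.0%, TransGlobal 1218/2179 = 55.9% → Pacifica
Overall: Pacifica 1346/3153 = 42.7%, TransGlobal 1741/3341 = 52.1% → TransGlobal
(Pacifica wins every route group but TransGlobal wins overall — Pacifica's flights skew toward the low-rate long-haul group.)

TransGlobal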